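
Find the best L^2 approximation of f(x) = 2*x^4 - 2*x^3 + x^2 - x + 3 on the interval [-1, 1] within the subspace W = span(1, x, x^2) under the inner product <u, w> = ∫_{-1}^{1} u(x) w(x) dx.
g(x) = 19*x^2/7 - 11*x/5 + 99/35

The best approximation g ∈ W is the orthogonal projection of f onto W. Writing g = a_0 + a_1 x + a_2 x^2, the coefficients solve the normal equations G · a = b where
  G_{ij} = <φ_i, φ_j> and b_i = <f, φ_i>, with φ_0 = 1, φ_1 = x, φ_2 = x^2.
G =
  [2, 0, 2/3]
  [0, 2/3, 0]
  [2/3, 0, 2/5],
b = (112/15, -22/15, 104/35).
Solving gives a_0 = 99/35, a_1 = -11/5, a_2 = 19/7, so
  g(x) = 19*x^2/7 - 11*x/5 + 99/35.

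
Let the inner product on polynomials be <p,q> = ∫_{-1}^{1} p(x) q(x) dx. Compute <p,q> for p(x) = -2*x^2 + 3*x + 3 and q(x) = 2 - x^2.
<p,q> = 122/15

Expand the product: p(x)·q(x) = 2*x^4 - 3*x^3 - 7*x^2 + 6*x + 6.
∫_{-1}^{1} of each monomial x^k gives [2/(k+1) if k even, 0 if k odd]. Integrating term-by-term (or equivalently evaluating the antiderivative F(x) = 2*x^5/5 - 3*x^4/4 - 7*x^3/3 + 3*x^2 + 6*x at the endpoints):
  F(1) − F(−1) = 379/60 − (-109/60) = 122/15.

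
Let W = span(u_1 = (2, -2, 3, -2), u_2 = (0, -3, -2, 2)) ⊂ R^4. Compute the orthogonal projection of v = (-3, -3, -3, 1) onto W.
proj_W(v) = (-238/341, -701/341, -983/341, 864/341)

Set up U = [u_1 | ... | u_2] ∈ R^(4×2). The projector onto W = col(U) is P = U (U^T U)^(-1) U^T.
Compute U^T U =
  [21, -4]
  [-4, 17],
and U^T v = (-11, 17).
Solve U^T U · c = U^T v for the coefficients: c = (-119/341, 313/341). The projection is proj_W(v) = U c.
Check: (v - proj_W(v)) · u_1 = 0  (should be 0).
Check: (v - proj_W(v)) · u_2 = 0  (should be 0).
Result: proj_W(v) = (-238/341, -701/341, -983/341, 864/341).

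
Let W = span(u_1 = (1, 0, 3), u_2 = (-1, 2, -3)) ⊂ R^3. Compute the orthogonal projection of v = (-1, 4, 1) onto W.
proj_W(v) = (1/5, 4, 3/5)

Set up U = [u_1 | ... | u_2] ∈ R^(3×2). The projector onto W = col(U) is P = U (U^T U)^(-1) U^T.
Compute U^T U =
  [10, -10]
  [-10, 14],
and U^T v = (2, 6).
Solve U^T U · c = U^T v for the coefficients: c = (11/5, 2). The projection is proj_W(v) = U c.
Check: (v - proj_W(v)) · u_1 = 0  (should be 0).
Check: (v - proj_W(v)) · u_2 = 0  (should be 0).
Result: proj_W(v) = (1/5, 4, 3/5).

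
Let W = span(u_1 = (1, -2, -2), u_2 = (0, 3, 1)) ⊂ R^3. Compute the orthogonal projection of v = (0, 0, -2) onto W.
proj_W(v) = (12/13, -3/13, -17/13)

Set up U = [u_1 | ... | u_2] ∈ R^(3×2). The projector onto W = col(U) is P = U (U^T U)^(-1) U^T.
Compute U^T U =
  [9, -8]
  [-8, 10],
and U^T v = (4, -2).
Solve U^T U · c = U^T v for the coefficients: c = (12/13, 7/13). The projection is proj_W(v) = U c.
Check: (v - proj_W(v)) · u_1 = 0  (should be 0).
Check: (v - proj_W(v)) · u_2 = 0  (should be 0).
Result: proj_W(v) = (12/13, -3/13, -17/13).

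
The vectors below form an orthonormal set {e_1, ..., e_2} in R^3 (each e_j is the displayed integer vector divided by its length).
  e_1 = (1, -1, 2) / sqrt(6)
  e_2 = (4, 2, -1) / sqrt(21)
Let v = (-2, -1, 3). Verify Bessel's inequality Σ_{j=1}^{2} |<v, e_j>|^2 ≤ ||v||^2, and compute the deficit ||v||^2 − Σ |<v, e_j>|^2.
Σ |<v, e_j>|^2 = 171/14; ||v||^2 = 14; deficit = 25/14

Write each e_j = u_j / sqrt(<u_j, u_j>) where u_j is the displayed integer vector. Then <v, e_j> = <v, u_j> / sqrt(<u_j, u_j>), so |<v, e_j>|^2 = <v, u_j>^2 / <u_j, u_j>.
Coefficients: <v, e_1> = 5/sqrt(6), <v, e_2> = -13/sqrt(21).
Square and sum: Σ |<v, e_j>|^2 = 171/14.
Compute ||v||^2 = v·v = 14.
Deficit = 14 − 171/14 = 25/14 ≥ 0, confirming Bessel's inequality. (The deficit equals ||v − Σ <v,e_j> e_j||^2, the squared distance from v to span{e_j}.)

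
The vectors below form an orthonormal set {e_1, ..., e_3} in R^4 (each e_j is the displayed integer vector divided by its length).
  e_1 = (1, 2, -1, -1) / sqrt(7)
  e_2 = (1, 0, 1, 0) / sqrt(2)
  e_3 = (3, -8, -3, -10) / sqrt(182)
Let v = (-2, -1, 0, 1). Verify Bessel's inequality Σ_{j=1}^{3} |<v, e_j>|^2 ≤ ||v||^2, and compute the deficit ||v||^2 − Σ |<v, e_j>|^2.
Σ |<v, e_j>|^2 = 77/13; ||v||^2 = 6; deficit = 1/13

Write each e_j = u_j / sqrt(<u_j, u_j>) where u_j is the displayed integer vector. Then <v, e_j> = <v, u_j> / sqrt(<u_j, u_j>), so |<v, e_j>|^2 = <v, u_j>^2 / <u_j, u_j>.
Coefficients: <v, e_1> = -5/sqrt(7), <v, e_2> = -2/sqrt(2), <v, e_3> = -8/sqrt(182).
Square and sum: Σ |<v, e_j>|^2 = 77/13.
Compute ||v||^2 = v·v = 6.
Deficit = 6 − 77/13 = 1/13 ≥ 0, confirming Bessel's inequality. (The deficit equals ||v − Σ <v,e_j> e_j||^2, the squared distance from v to span{e_j}.)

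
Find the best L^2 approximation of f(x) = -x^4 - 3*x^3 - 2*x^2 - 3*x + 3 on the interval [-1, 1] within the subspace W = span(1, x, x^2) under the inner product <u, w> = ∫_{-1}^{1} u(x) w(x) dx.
g(x) = -20*x^2/7 - 24*x/5 + 108/35

The best approximation g ∈ W is the orthogonal projection of f onto W. Writing g = a_0 + a_1 x + a_2 x^2, the coefficients solve the normal equations G · a = b where
  G_{ij} = <φ_i, φ_j> and b_i = <f, φ_i>, with φ_0 = 1, φ_1 = x, φ_2 = x^2.
G =
  [2, 0, 2/3]
  [0, 2/3, 0]
  [2/3, 0, 2/5],
b = (64/15, -16/5, 32/35).
Solving gives a_0 = 108/35, a_1 = -24/5, a_2 = -20/7, so
  g(x) = -20*x^2/7 - 24*x/5 + 108/35.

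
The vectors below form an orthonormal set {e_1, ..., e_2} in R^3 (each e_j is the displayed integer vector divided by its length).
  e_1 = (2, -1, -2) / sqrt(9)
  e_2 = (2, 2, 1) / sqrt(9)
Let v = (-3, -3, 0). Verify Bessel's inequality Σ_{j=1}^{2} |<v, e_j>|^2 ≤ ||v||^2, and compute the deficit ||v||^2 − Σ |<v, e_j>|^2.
Σ |<v, e_j>|^2 = 17; ||v||^2 = 18; deficit = 1

Write each e_j = u_j / sqrt(<u_j, u_j>) where u_j is the displayed integer vector. Then <v, e_j> = <v, u_j> / sqrt(<u_j, u_j>), so |<v, e_j>|^2 = <v, u_j>^2 / <u_j, u_j>.
Coefficients: <v, e_1> = -3/sqrt(9), <v, e_2> = -12/sqrt(9).
Square and sum: Σ |<v, e_j>|^2 = 17.
Compute ||v||^2 = v·v = 18.
Deficit = 18 − 17 = 1 ≥ 0, confirming Bessel's inequality. (The deficit equals ||v − Σ <v,e_j> e_j||^2, the squared distance from v to span{e_j}.)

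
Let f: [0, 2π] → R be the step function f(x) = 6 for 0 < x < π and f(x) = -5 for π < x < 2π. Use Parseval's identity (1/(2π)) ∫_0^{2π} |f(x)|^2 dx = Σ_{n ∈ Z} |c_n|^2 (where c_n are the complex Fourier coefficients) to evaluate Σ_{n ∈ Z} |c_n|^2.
Σ |c_n|^2 = 61/2

Parseval equates the L^2 energy of f (normalised by 1/(2π)) with the ℓ^2 sum of its Fourier coefficients: (1/(2π)) ∫_0^{2π} |f|^2 = Σ |c_n|^2.
Compute the left side: (1/(2π)) [∫_0^π 6^2 dx + ∫_π^{2π} (-5)^2 dx] = (1/(2π)) · (36π + 25π) = (36 + 25)/2 = 61/2.
So Σ_{n ∈ Z} |c_n|^2 = 61/2.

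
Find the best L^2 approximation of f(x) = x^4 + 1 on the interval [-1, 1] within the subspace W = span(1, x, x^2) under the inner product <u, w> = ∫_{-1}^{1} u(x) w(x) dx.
g(x) = 6*x^2/7 + 32/35

The best approximation g ∈ W is the orthogonal projection of f onto W. Writing g = a_0 + a_1 x + a_2 x^2, the coefficients solve the normal equations G · a = b where
  G_{ij} = <φ_i, φ_j> and b_i = <f, φ_i>, with φ_0 = 1, φ_1 = x, φ_2 = x^2.
G =
  [2, 0, 2/3]
  [0, 2/3, 0]
  [2/3, 0, 2/5],
b = (12/5, 0, 20/21).
Solving gives a_0 = 32/35, a_1 = 0, a_2 = 6/7, so
  g(x) = 6*x^2/7 + 32/35.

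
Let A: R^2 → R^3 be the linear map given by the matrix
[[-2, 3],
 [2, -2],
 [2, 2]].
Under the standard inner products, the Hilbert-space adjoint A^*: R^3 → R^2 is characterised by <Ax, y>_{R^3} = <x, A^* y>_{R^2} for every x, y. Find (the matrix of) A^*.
A^* = A^T =
[[-2, 2, 2],
 [3, -2, 2]]

For real matrices with standard dot products, the defining identity <Ax, y> = <x, A^* y> gives (Ax)^T y = x^T (A^*) y, i.e. x^T A^T y = x^T (A^*) y. Since this holds for all x, y, we must have A^* = A^T. Therefore
A^* =
[[-2, 2, 2],
 [3, -2, 2]].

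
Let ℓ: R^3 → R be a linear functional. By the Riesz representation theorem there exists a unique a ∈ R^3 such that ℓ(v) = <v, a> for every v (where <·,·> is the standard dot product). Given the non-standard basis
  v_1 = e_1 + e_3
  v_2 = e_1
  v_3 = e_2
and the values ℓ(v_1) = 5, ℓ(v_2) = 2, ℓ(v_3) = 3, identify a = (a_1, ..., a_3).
a = (2, 3, 3)

Write a = (a_1, ..., a_3) in the standard basis. For each basis vector v_i, ℓ(v_i) = <v_i, a> is a linear equation in the a_j's. Collect the n equations into a matrix system V a = ℓ, where row i of V is v_i (expressed in the standard basis). Since V is invertible (lower-triangular with 1s on the diagonal, up to permutation), solve by back-substitution:
  V =
[[1, 0, 1],
 [1, 0, 0],
 [0, 1, 0]]
  V a = (5, 2, 3)
Solving gives a = (2, 3, 3).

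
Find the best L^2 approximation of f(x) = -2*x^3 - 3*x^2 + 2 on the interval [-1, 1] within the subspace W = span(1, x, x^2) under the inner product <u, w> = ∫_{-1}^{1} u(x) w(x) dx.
g(x) = -3*x^2 - 6*x/5 + 2

The best approximation g ∈ W is the orthogonal projection of f onto W. Writing g = a_0 + a_1 x + a_2 x^2, the coefficients solve the normal equations G · a = b where
  G_{ij} = <φ_i, φ_j> and b_i = <f, φ_i>, with φ_0 = 1, φ_1 = x, φ_2 = x^2.
G =
  [2, 0, 2/3]
  [0, 2/3, 0]
  [2/3, 0, 2/5],
b = (2, -4/5, 2/15).
Solving gives a_0 = 2, a_1 = -6/5, a_2 = -3, so
  g(x) = -3*x^2 - 6*x/5 + 2.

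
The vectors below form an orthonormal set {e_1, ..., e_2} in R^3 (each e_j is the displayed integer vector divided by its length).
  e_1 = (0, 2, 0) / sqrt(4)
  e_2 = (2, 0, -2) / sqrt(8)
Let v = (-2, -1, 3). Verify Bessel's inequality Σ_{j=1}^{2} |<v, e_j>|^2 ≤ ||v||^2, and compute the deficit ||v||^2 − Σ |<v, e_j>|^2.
Σ |<v, e_j>|^2 = 27/2; ||v||^2 = 14; deficit = 1/2

Write each e_j = u_j / sqrt(<u_j, u_j>) where u_j is the displayed integer vector. Then <v, e_j> = <v, u_j> / sqrt(<u_j, u_j>), so |<v, e_j>|^2 = <v, u_j>^2 / <u_j, u_j>.
Coefficients: <v, e_1> = -2/sqrt(4), <v, e_2> = -10/sqrt(8).
Square and sum: Σ |<v, e_j>|^2 = 27/2.
Compute ||v||^2 = v·v = 14.
Deficit = 14 − 27/2 = 1/2 ≥ 0, confirming Bessel's inequality. (The deficit equals ||v − Σ <v,e_j> e_j||^2, the squared distance from v to span{e_j}.)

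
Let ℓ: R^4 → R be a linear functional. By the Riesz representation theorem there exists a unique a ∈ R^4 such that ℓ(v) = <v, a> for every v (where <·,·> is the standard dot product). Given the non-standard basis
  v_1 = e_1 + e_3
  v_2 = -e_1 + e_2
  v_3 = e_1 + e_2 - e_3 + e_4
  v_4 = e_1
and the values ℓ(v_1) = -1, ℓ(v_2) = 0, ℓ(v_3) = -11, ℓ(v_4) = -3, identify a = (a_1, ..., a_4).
a = (-3, -3, 2, -3)

Write a = (a_1, ..., a_4) in the standard basis. For each basis vector v_i, ℓ(v_i) = <v_i, a> is a linear equation in the a_j's. Collect the n equations into a matrix system V a = ℓ, where row i of V is v_i (expressed in the standard basis). Since V is invertible (lower-triangular with 1s on the diagonal, up to permutation), solve by back-substitution:
  V =
[[1, 0, 1, 0],
 [-1, 1, 0, 0],
 [1, 1, -1, 1],
 [1, 0, 0, 0]]
  V a = (-1, 0, -11, -3)
Solving gives a = (-3, -3, 2, -3).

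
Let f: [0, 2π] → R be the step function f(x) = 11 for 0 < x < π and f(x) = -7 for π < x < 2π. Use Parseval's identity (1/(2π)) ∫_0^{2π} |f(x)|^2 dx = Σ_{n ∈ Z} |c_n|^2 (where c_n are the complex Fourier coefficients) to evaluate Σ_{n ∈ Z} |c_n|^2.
Σ |c_n|^2 = 85

Parseval equates the L^2 energy of f (normalised by 1/(2π)) with the ℓ^2 sum of its Fourier coefficients: (1/(2π)) ∫_0^{2π} |f|^2 = Σ |c_n|^2.
Compute the left side: (1/(2π)) [∫_0^π 11^2 dx + ∫_π^{2π} (-7)^2 dx] = (1/(2π)) · (121π + 49π) = (121 + 49)/2 = 85.
So Σ_{n ∈ Z} |c_n|^2 = 85.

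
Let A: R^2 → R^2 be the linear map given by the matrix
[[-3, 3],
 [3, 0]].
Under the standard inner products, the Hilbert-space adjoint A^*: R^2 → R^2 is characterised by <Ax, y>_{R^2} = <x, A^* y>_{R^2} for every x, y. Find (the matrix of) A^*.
A^* = A^T =
[[-3, 3],
 [3, 0]]

For real matrices with standard dot products, the defining identity <Ax, y> = <x, A^* y> gives (Ax)^T y = x^T (A^*) y, i.e. x^T A^T y = x^T (A^*) y. Since this holds for all x, y, we must have A^* = A^T. Therefore
A^* =
[[-3, 3],
 [3, 0]].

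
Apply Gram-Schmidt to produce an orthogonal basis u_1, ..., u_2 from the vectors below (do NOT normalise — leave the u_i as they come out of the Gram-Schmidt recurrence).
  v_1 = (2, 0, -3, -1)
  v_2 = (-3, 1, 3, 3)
Orthogonal basis:
  u_1 = (2, 0, -3, -1)
  u_2 = (-3/7, 1, -6/7, 12/7)

Apply the Gram-Schmidt recurrence
  u_1 = v_1
  u_i = v_i − Σ_{j<i} ((v_i · u_j) / (u_j · u_j)) · u_j.

Step by step this gives:
  u_1 = (2, 0, -3, -1)
  u_2 = (-3/7, 1, -6/7, 12/7)

Orthogonality check:
  u_2 · u_1 = 0 (should be 0)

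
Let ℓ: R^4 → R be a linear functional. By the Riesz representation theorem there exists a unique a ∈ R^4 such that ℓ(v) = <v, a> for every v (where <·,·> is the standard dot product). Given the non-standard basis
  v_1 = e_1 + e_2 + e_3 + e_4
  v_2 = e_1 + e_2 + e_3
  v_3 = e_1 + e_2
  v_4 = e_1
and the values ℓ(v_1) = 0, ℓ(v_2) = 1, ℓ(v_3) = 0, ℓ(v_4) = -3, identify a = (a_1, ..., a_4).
a = (-3, 3, 1, -1)

Write a = (a_1, ..., a_4) in the standard basis. For each basis vector v_i, ℓ(v_i) = <v_i, a> is a linear equation in the a_j's. Collect the n equations into a matrix system V a = ℓ, where row i of V is v_i (expressed in the standard basis). Since V is invertible (lower-triangular with 1s on the diagonal, up to permutation), solve by back-substitution:
  V =
[[1, 1, 1, 1],
 [1, 1, 1, 0],
 [1, 1, 0, 0],
 [1, 0, 0, 0]]
  V a = (0, 1, 0, -3)
Solving gives a = (-3, 3, 1, -1).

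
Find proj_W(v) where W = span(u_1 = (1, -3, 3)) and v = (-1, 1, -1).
proj_W(v) = (-7/19, 21/19, -21/19)

Set up U = [u_1 | ... | u_1] ∈ R^(3×1). The projector onto W = col(U) is P = U (U^T U)^(-1) U^T.
Compute U^T U =
  [19],
and U^T v = (-7).
Solve U^T U · c = U^T v for the coefficients: c = (-7/19). The projection is proj_W(v) = U c.
Check: (v - proj_W(v)) · u_1 = 0  (should be 0).
Result: proj_W(v) = (-7/19, 21/19, -21/19).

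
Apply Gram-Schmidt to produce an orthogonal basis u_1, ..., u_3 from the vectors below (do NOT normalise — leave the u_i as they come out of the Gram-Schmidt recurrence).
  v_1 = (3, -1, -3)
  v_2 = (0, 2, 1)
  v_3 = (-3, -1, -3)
Orthogonal basis:
  u_1 = (3, -1, -3)
  u_2 = (15/19, 33/19, 4/19)
  u_3 = (-15/7, 9/7, -18/7)

Apply the Gram-Schmidt recurrence
  u_1 = v_1
  u_i = v_i − Σ_{j<i} ((v_i · u_j) / (u_j · u_j)) · u_j.

Step by step this gives:
  u_1 = (3, -1, -3)
  u_2 = (15/19, 33/19, 4/19)
  u_3 = (-15/7, 9/7, -18/7)

Orthogonality check:
  u_2 · u_1 = 0 (should be 0)
  u_3 · u_1 = 0 (should be 0)
  u_3 · u_2 = 0 (should be 0)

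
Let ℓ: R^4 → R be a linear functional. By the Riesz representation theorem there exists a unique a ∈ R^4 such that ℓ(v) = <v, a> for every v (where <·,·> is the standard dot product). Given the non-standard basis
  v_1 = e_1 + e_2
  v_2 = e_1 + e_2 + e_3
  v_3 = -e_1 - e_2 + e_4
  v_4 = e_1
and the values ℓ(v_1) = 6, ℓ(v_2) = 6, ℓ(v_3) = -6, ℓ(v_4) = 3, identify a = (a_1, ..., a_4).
a = (3, 3, 0, 0)

Write a = (a_1, ..., a_4) in the standard basis. For each basis vector v_i, ℓ(v_i) = <v_i, a> is a linear equation in the a_j's. Collect the n equations into a matrix system V a = ℓ, where row i of V is v_i (expressed in the standard basis). Since V is invertible (lower-triangular with 1s on the diagonal, up to permutation), solve by back-substitution:
  V =
[[1, 1, 0, 0],
 [1, 1, 1, 0],
 [-1, -1, 0, 1],
 [1, 0, 0, 0]]
  V a = (6, 6, -6, 3)
Solving gives a = (3, 3, 0, 0).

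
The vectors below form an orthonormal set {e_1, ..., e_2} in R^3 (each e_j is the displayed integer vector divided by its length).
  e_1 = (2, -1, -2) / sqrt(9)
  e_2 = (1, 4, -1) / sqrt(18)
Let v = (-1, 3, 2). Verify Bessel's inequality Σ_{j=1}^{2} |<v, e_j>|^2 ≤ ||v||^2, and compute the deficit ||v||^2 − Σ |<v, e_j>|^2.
Σ |<v, e_j>|^2 = 27/2; ||v||^2 = 14; deficit = 1/2

Write each e_j = u_j / sqrt(<u_j, u_j>) where u_j is the displayed integer vector. Then <v, e_j> = <v, u_j> / sqrt(<u_j, u_j>), so |<v, e_j>|^2 = <v, u_j>^2 / <u_j, u_j>.
Coefficients: <v, e_1> = -9/sqrt(9), <v, e_2> = 9/sqrt(18).
Square and sum: Σ |<v, e_j>|^2 = 27/2.
Compute ||v||^2 = v·v = 14.
Deficit = 14 − 27/2 = 1/2 ≥ 0, confirming Bessel's inequality. (The deficit equals ||v − Σ <v,e_j> e_j||^2, the squared distance from v to span{e_j}.)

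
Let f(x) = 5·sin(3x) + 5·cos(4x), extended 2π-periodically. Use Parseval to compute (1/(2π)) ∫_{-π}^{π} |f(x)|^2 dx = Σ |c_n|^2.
Σ |c_n|^2 = 25

Expand |f|^2 and use orthogonality of {sin(nx), cos(mx)} on [-π, π]:
  ∫_{-π}^{π} sin(nx)^2 dx = π, ∫ cos(mx)^2 dx = π, and cross terms integrate to 0.
So ∫_{-π}^{π} f(x)^2 dx = 5^2 · π + 5^2 · π = (25 + 25)π.
Divide by 2π: (25 + 25)/2 = 25.
By Parseval, this equals Σ |c_n|^2.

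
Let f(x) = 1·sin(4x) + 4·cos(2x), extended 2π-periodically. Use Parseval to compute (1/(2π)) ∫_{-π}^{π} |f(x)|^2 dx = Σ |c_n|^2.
Σ |c_n|^2 = 17/2

Expand |f|^2 and use orthogonality of {sin(nx), cos(mx)} on [-π, π]:
  ∫_{-π}^{π} sin(nx)^2 dx = π, ∫ cos(mx)^2 dx = π, and cross terms integrate to 0.
So ∫_{-π}^{π} f(x)^2 dx = 1^2 · π + 4^2 · π = (1 + 16)π.
Divide by 2π: (1 + 16)/2 = 17/2.
By Parseval, this equals Σ |c_n|^2.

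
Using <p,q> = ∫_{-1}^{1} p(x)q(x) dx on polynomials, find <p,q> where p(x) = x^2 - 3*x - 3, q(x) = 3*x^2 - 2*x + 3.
<p,q> = -84/5

Expand the product: p(x)·q(x) = 3*x^4 - 11*x^3 - 3*x - 9.
∫_{-1}^{1} of each monomial x^k gives [2/(k+1) if k even, 0 if k odd]. Integrating term-by-term (or equivalently evaluating the antiderivative F(x) = 3*x^5/5 - 11*x^4/4 - 3*x^2/2 - 9*x at the endpoints):
  F(1) − F(−1) = -253/20 − (83/20) = -84/5.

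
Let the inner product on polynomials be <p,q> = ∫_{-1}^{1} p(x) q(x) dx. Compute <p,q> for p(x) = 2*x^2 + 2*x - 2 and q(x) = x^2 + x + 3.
<p,q> = -36/5

Expand the product: p(x)·q(x) = 2*x^4 + 4*x^3 + 6*x^2 + 4*x - 6.
∫_{-1}^{1} of each monomial x^k gives [2/(k+1) if k even, 0 if k odd]. Integrating term-by-term (or equivalently evaluating the antiderivative F(x) = 2*x^5/5 + x^4 + 2*x^3 + 2*x^2 - 6*x at the endpoints):
  F(1) − F(−1) = -3/5 − (33/5) = -36/5.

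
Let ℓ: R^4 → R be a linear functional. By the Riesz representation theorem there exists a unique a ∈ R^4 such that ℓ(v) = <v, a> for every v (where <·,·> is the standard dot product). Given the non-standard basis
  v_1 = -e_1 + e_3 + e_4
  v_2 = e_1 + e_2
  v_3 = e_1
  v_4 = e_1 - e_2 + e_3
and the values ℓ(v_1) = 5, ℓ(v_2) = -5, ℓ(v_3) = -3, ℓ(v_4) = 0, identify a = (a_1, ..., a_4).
a = (-3, -2, 1, 1)

Write a = (a_1, ..., a_4) in the standard basis. For each basis vector v_i, ℓ(v_i) = <v_i, a> is a linear equation in the a_j's. Collect the n equations into a matrix system V a = ℓ, where row i of V is v_i (expressed in the standard basis). Since V is invertible (lower-triangular with 1s on the diagonal, up to permutation), solve by back-substitution:
  V =
[[-1, 0, 1, 1],
 [1, 1, 0, 0],
 [1, 0, 0, 0],
 [1, -1, 1, 0]]
  V a = (5, -5, -3, 0)
Solving gives a = (-3, -2, 1, 1).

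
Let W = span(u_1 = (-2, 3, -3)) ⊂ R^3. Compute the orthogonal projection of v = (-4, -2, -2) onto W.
proj_W(v) = (-8/11, 12/11, -12/11)

Set up U = [u_1 | ... | u_1] ∈ R^(3×1). The projector onto W = col(U) is P = U (U^T U)^(-1) U^T.
Compute U^T U =
  [22],
and U^T v = (8).
Solve U^T U · c = U^T v for the coefficients: c = (4/11). The projection is proj_W(v) = U c.
Check: (v - proj_W(v)) · u_1 = 0  (should be 0).
Result: proj_W(v) = (-8/11, 12/11, -12/11).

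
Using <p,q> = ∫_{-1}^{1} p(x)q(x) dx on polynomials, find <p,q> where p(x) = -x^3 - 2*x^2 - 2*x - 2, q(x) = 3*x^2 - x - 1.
<p,q> = 2/3

Expand the product: p(x)·q(x) = -3*x^5 - 5*x^4 - 3*x^3 - 2*x^2 + 4*x + 2.
∫_{-1}^{1} of each monomial x^k gives [2/(k+1) if k even, 0 if k odd]. Integrating term-by-term (or equivalently evaluating the antiderivative F(x) = -x^6/2 - x^5 - 3*x^4/4 - 2*x^3/3 + 2*x^2 + 2*x at the endpoints):
  F(1) − F(−1) = 13/12 − (5/12) = 2/3.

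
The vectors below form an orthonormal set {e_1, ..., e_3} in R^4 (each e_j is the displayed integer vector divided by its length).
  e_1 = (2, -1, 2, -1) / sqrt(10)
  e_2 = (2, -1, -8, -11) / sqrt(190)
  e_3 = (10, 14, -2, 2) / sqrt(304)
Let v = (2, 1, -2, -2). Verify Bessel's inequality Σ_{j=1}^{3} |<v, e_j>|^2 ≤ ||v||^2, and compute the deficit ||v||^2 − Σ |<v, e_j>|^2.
Σ |<v, e_j>|^2 = 51/4; ||v||^2 = 13; deficit = 1/4

Write each e_j = u_j / sqrt(<u_j, u_j>) where u_j is the displayed integer vector. Then <v, e_j> = <v, u_j> / sqrt(<u_j, u_j>), so |<v, e_j>|^2 = <v, u_j>^2 / <u_j, u_j>.
Coefficients: <v, e_1> = 1/sqrt(10), <v, e_2> = 41/sqrt(190), <v, e_3> = 34/sqrt(304).
Square and sum: Σ |<v, e_j>|^2 = 51/4.
Compute ||v||^2 = v·v = 13.
Deficit = 13 − 51/4 = 1/4 ≥ 0, confirming Bessel's inequality. (The deficit equals ||v − Σ <v,e_j> e_j||^2, the squared distance from v to span{e_j}.)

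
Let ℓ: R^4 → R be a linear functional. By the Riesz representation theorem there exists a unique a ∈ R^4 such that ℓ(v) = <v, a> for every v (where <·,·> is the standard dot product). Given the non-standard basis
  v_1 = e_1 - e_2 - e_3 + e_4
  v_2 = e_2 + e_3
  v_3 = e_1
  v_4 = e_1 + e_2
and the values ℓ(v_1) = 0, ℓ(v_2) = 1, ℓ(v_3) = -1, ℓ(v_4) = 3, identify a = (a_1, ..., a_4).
a = (-1, 4, -3, 2)

Write a = (a_1, ..., a_4) in the standard basis. For each basis vector v_i, ℓ(v_i) = <v_i, a> is a linear equation in the a_j's. Collect the n equations into a matrix system V a = ℓ, where row i of V is v_i (expressed in the standard basis). Since V is invertible (lower-triangular with 1s on the diagonal, up to permutation), solve by back-substitution:
  V =
[[1, -1, -1, 1],
 [0, 1, 1, 0],
 [1, 0, 0, 0],
 [1, 1, 0, 0]]
  V a = (0, 1, -1, 3)
Solving gives a = (-1, 4, -3, 2).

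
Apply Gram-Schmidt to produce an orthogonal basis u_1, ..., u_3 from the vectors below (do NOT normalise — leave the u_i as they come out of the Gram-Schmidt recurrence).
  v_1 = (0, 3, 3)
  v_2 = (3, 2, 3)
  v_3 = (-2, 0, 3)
Orthogonal basis:
  u_1 = (0, 3, 3)
  u_2 = (3, -1/2, 1/2)
  u_3 = (-11/19, -33/19, 33/19)

Apply the Gram-Schmidt recurrence
  u_1 = v_1
  u_i = v_i − Σ_{j<i} ((v_i · u_j) / (u_j · u_j)) · u_j.

Step by step this gives:
  u_1 = (0, 3, 3)
  u_2 = (3, -1/2, 1/2)
  u_3 = (-11/19, -33/19, 33/19)

Orthogonality check:
  u_2 · u_1 = 0 (should be 0)
  u_3 · u_1 = 0 (should be 0)
  u_3 · u_2 = 0 (should be 0)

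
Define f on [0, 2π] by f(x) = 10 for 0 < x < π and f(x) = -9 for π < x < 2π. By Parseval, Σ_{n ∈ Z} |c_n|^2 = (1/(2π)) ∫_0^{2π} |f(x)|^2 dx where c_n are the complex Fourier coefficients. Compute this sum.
Σ |c_n|^2 = 181/2

Parseval equates the L^2 energy of f (normalised by 1/(2π)) with the ℓ^2 sum of its Fourier coefficients: (1/(2π)) ∫_0^{2π} |f|^2 = Σ |c_n|^2.
Compute the left side: (1/(2π)) [∫_0^π 10^2 dx + ∫_π^{2π} (-9)^2 dx] = (1/(2π)) · (100π + 81π) = (100 + 81)/2 = 181/2.
So Σ_{n ∈ Z} |c_n|^2 = 181/2.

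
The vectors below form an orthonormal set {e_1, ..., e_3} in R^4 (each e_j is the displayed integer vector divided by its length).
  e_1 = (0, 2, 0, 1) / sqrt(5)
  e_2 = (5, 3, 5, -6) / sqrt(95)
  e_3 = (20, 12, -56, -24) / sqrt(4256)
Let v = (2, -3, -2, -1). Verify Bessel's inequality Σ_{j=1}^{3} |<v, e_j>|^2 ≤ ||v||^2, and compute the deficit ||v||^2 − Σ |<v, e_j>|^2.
Σ |<v, e_j>|^2 = 29/2; ||v||^2 = 18; deficit = 7/2

Write each e_j = u_j / sqrt(<u_j, u_j>) where u_j is the displayed integer vector. Then <v, e_j> = <v, u_j> / sqrt(<u_j, u_j>), so |<v, e_j>|^2 = <v, u_j>^2 / <u_j, u_j>.
Coefficients: <v, e_1> = -7/sqrt(5), <v, e_2> = -3/sqrt(95), <v, e_3> = 140/sqrt(4256).
Square and sum: Σ |<v, e_j>|^2 = 29/2.
Compute ||v||^2 = v·v = 18.
Deficit = 18 − 29/2 = 7/2 ≥ 0, confirming Bessel's inequality. (The deficit equals ||v − Σ <v,e_j> e_j||^2, the squared distance from v to span{e_j}.)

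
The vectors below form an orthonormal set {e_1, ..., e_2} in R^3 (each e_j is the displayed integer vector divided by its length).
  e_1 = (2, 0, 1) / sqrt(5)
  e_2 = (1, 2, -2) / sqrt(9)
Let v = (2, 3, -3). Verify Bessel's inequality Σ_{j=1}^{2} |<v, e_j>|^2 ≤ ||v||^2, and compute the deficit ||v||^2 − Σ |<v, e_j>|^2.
Σ |<v, e_j>|^2 = 989/45; ||v||^2 = 22; deficit = 1/45

Write each e_j = u_j / sqrt(<u_j, u_j>) where u_j is the displayed integer vector. Then <v, e_j> = <v, u_j> / sqrt(<u_j, u_j>), so |<v, e_j>|^2 = <v, u_j>^2 / <u_j, u_j>.
Coefficients: <v, e_1> = 1/sqrt(5), <v, e_2> = 14/sqrt(9).
Square and sum: Σ |<v, e_j>|^2 = 989/45.
Compute ||v||^2 = v·v = 22.
Deficit = 22 − 989/45 = 1/45 ≥ 0, confirming Bessel's inequality. (The deficit equals ||v − Σ <v,e_j> e_j||^2, the squared distance from v to span{e_j}.)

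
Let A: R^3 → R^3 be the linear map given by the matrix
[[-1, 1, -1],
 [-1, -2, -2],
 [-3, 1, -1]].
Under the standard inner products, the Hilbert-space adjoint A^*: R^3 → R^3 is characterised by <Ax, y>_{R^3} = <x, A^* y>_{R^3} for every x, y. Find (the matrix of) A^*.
A^* = A^T =
[[-1, -1, -3],
 [1, -2, 1],
 [-1, -2, -1]]

For real matrices with standard dot products, the defining identity <Ax, y> = <x, A^* y> gives (Ax)^T y = x^T (A^*) y, i.e. x^T A^T y = x^T (A^*) y. Since this holds for all x, y, we must have A^* = A^T. Therefore
A^* =
[[-1, -1, -3],
 [1, -2, 1],
 [-1, -2, -1]].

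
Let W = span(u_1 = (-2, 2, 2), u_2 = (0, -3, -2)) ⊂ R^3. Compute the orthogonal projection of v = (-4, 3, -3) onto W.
proj_W(v) = (-37/14, 2/7, 15/14)

Set up U = [u_1 | ... | u_2] ∈ R^(3×2). The projector onto W = col(U) is P = U (U^T U)^(-1) U^T.
Compute U^T U =
  [12, -10]
  [-10, 13],
and U^T v = (8, -3).
Solve U^T U · c = U^T v for the coefficients: c = (37/28, 11/14). The projection is proj_W(v) = U c.
Check: (v - proj_W(v)) · u_1 = 0  (should be 0).
Check: (v - proj_W(v)) · u_2 = 0  (should be 0).
Result: proj_W(v) = (-37/14, 2/7, 15/14).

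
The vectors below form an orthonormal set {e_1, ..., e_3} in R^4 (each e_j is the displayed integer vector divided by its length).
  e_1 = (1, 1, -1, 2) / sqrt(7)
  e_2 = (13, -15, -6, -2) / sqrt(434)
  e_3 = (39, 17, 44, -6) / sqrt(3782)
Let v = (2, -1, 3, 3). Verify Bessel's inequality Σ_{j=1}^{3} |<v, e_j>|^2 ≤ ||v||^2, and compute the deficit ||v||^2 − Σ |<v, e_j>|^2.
Σ |<v, e_j>|^2 = 674/61; ||v||^2 = 23; deficit = 729/61

Write each e_j = u_j / sqrt(<u_j, u_j>) where u_j is the displayed integer vector. Then <v, e_j> = <v, u_j> / sqrt(<u_j, u_j>), so |<v, e_j>|^2 = <v, u_j>^2 / <u_j, u_j>.
Coefficients: <v, e_1> = 4/sqrt(7), <v, e_2> = 17/sqrt(434), <v, e_3> = 175/sqrt(3782).
Square and sum: Σ |<v, e_j>|^2 = 674/61.
Compute ||v||^2 = v·v = 23.
Deficit = 23 − 674/61 = 729/61 ≥ 0, confirming Bessel's inequality. (The deficit equals ||v − Σ <v,e_j> e_j||^2, the squared distance from v to span{e_j}.)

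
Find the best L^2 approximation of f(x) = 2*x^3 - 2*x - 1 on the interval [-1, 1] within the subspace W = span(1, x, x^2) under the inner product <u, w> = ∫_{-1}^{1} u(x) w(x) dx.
g(x) = -4*x/5 - 1

The best approximation g ∈ W is the orthogonal projection of f onto W. Writing g = a_0 + a_1 x + a_2 x^2, the coefficients solve the normal equations G · a = b where
  G_{ij} = <φ_i, φ_j> and b_i = <f, φ_i>, with φ_0 = 1, φ_1 = x, φ_2 = x^2.
G =
  [2, 0, 2/3]
  [0, 2/3, 0]
  [2/3, 0, 2/5],
b = (-2, -8/15, -2/3).
Solving gives a_0 = -1, a_1 = -4/5, a_2 = 0, so
  g(x) = -4*x/5 - 1.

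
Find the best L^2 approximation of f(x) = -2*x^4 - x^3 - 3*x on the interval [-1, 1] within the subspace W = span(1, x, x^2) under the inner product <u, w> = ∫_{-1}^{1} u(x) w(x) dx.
g(x) = -12*x^2/7 - 18*x/5 + 6/35

The best approximation g ∈ W is the orthogonal projection of f onto W. Writing g = a_0 + a_1 x + a_2 x^2, the coefficients solve the normal equations G · a = b where
  G_{ij} = <φ_i, φ_j> and b_i = <f, φ_i>, with φ_0 = 1, φ_1 = x, φ_2 = x^2.
G =
  [2, 0, 2/3]
  [0, 2/3, 0]
  [2/3, 0, 2/5],
b = (-4/5, -12/5, -4/7).
Solving gives a_0 = 6/35, a_1 = -18/5, a_2 = -12/7, so
  g(x) = -12*x^2/7 - 18*x/5 + 6/35.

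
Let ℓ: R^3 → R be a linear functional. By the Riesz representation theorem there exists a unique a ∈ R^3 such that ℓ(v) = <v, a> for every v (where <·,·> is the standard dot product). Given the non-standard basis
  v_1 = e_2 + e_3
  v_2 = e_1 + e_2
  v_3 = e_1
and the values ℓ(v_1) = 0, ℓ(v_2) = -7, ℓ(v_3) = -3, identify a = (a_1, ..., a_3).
a = (-3, -4, 4)

Write a = (a_1, ..., a_3) in the standard basis. For each basis vector v_i, ℓ(v_i) = <v_i, a> is a linear equation in the a_j's. Collect the n equations into a matrix system V a = ℓ, where row i of V is v_i (expressed in the standard basis). Since V is invertible (lower-triangular with 1s on the diagonal, up to permutation), solve by back-substitution:
  V =
[[0, 1, 1],
 [1, 1, 0],
 [1, 0, 0]]
  V a = (0, -7, -3)
Solving gives a = (-3, -4, 4).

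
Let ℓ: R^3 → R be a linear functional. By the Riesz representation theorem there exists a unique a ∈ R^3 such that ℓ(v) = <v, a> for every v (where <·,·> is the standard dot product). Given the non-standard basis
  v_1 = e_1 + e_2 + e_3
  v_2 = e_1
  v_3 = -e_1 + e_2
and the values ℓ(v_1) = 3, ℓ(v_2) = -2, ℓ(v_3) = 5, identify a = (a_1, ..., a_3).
a = (-2, 3, 2)

Write a = (a_1, ..., a_3) in the standard basis. For each basis vector v_i, ℓ(v_i) = <v_i, a> is a linear equation in the a_j's. Collect the n equations into a matrix system V a = ℓ, where row i of V is v_i (expressed in the standard basis). Since V is invertible (lower-triangular with 1s on the diagonal, up to permutation), solve by back-substitution:
  V =
[[1, 1, 1],
 [1, 0, 0],
 [-1, 1, 0]]
  V a = (3, -2, 5)
Solving gives a = (-2, 3, 2).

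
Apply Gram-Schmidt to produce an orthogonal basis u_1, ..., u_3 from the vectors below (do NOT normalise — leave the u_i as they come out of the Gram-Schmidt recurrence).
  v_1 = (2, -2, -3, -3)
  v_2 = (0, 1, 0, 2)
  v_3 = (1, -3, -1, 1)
Orthogonal basis:
  u_1 = (2, -2, -3, -3)
  u_2 = (8/13, 5/13, -12/13, 14/13)
  u_3 = (1/33, -86/33, 5/11, 43/33)

Apply the Gram-Schmidt recurrence
  u_1 = v_1
  u_i = v_i − Σ_{j<i} ((v_i · u_j) / (u_j · u_j)) · u_j.

Step by step this gives:
  u_1 = (2, -2, -3, -3)
  u_2 = (8/13, 5/13, -12/13, 14/13)
  u_3 = (1/33, -86/33, 5/11, 43/33)

Orthogonality check:
  u_2 · u_1 = 0 (should be 0)
  u_3 · u_1 = 0 (should be 0)
  u_3 · u_2 = 0 (should be 0)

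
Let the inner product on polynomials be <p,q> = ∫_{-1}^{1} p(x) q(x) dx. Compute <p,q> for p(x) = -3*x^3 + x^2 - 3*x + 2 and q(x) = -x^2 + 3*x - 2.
<p,q> = -62/3

Expand the product: p(x)·q(x) = 3*x^5 - 10*x^4 + 12*x^3 - 13*x^2 + 12*x - 4.
∫_{-1}^{1} of each monomial x^k gives [2/(k+1) if k even, 0 if k odd]. Integrating term-by-term (or equivalently evaluating the antiderivative F(x) = x^6/2 - 2*x^5 + 3*x^4 - 13*x^3/3 + 6*x^2 - 4*x at the endpoints):
  F(1) − F(−1) = -5/6 − (119/6) = -62/3.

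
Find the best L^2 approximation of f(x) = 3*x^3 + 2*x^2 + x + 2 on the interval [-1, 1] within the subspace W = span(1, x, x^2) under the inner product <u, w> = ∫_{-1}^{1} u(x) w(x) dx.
g(x) = 2*x^2 + 14*x/5 + 2

The best approximation g ∈ W is the orthogonal projection of f onto W. Writing g = a_0 + a_1 x + a_2 x^2, the coefficients solve the normal equations G · a = b where
  G_{ij} = <φ_i, φ_j> and b_i = <f, φ_i>, with φ_0 = 1, φ_1 = x, φ_2 = x^2.
G =
  [2, 0, 2/3]
  [0, 2/3, 0]
  [2/3, 0, 2/5],
b = (16/3, 28/15, 32/15).
Solving gives a_0 = 2, a_1 = 14/5, a_2 = 2, so
  g(x) = 2*x^2 + 14*x/5 + 2.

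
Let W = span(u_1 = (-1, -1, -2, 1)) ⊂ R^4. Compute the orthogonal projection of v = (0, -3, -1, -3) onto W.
proj_W(v) = (-2/7, -2/7, -4/7, 2/7)

Set up U = [u_1 | ... | u_1] ∈ R^(4×1). The projector onto W = col(U) is P = U (U^T U)^(-1) U^T.
Compute U^T U =
  [7],
and U^T v = (2).
Solve U^T U · c = U^T v for the coefficients: c = (2/7). The projection is proj_W(v) = U c.
Check: (v - proj_W(v)) · u_1 = 0  (should be 0).
Result: proj_W(v) = (-2/7, -2/7, -4/7, 2/7).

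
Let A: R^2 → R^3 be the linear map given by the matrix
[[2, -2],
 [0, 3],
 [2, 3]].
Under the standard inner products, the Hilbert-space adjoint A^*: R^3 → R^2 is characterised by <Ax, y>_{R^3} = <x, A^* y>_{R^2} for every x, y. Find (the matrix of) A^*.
A^* = A^T =
[[2, 0, 2],
 [-2, 3, 3]]

For real matrices with standard dot products, the defining identity <Ax, y> = <x, A^* y> gives (Ax)^T y = x^T (A^*) y, i.e. x^T A^T y = x^T (A^*) y. Since this holds for all x, y, we must have A^* = A^T. Therefore
A^* =
[[2, 0, 2],
 [-2, 3, 3]].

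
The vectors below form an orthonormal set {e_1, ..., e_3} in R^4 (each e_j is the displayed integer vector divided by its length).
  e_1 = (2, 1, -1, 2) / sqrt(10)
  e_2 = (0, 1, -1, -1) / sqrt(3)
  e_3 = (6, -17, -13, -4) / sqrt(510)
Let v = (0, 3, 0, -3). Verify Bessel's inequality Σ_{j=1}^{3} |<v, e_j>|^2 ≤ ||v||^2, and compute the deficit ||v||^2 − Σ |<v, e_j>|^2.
Σ |<v, e_j>|^2 = 270/17; ||v||^2 = 18; deficit = 36/17

Write each e_j = u_j / sqrt(<u_j, u_j>) where u_j is the displayed integer vector. Then <v, e_j> = <v, u_j> / sqrt(<u_j, u_j>), so |<v, e_j>|^2 = <v, u_j>^2 / <u_j, u_j>.
Coefficients: <v, e_1> = -3/sqrt(10), <v, e_2> = 6/sqrt(3), <v, e_3> = -39/sqrt(510).
Square and sum: Σ |<v, e_j>|^2 = 270/17.
Compute ||v||^2 = v·v = 18.
Deficit = 18 − 270/17 = 36/17 ≥ 0, confirming Bessel's inequality. (The deficit equals ||v − Σ <v,e_j> e_j||^2, the squared distance from v to span{e_j}.)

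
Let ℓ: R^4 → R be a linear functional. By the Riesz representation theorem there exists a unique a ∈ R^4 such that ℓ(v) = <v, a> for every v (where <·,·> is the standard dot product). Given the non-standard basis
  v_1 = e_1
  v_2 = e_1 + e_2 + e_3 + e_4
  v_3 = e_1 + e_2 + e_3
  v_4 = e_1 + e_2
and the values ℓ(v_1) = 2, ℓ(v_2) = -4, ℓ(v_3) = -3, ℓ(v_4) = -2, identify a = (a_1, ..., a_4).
a = (2, -4, -1, -1)

Write a = (a_1, ..., a_4) in the standard basis. For each basis vector v_i, ℓ(v_i) = <v_i, a> is a linear equation in the a_j's. Collect the n equations into a matrix system V a = ℓ, where row i of V is v_i (expressed in the standard basis). Since V is invertible (lower-triangular with 1s on the diagonal, up to permutation), solve by back-substitution:
  V =
[[1, 0, 0, 0],
 [1, 1, 1, 1],
 [1, 1, 1, 0],
 [1, 1, 0, 0]]
  V a = (2, -4, -3, -2)
Solving gives a = (2, -4, -1, -1).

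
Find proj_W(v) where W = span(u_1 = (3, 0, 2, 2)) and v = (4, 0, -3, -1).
proj_W(v) = (12/17, 0, 8/17, 8/17)

Set up U = [u_1 | ... | u_1] ∈ R^(4×1). The projector onto W = col(U) is P = U (U^T U)^(-1) U^T.
Compute U^T U =
  [17],
and U^T v = (4).
Solve U^T U · c = U^T v for the coefficients: c = (4/17). The projection is proj_W(v) = U c.
Check: (v - proj_W(v)) · u_1 = 0  (should be 0).
Result: proj_W(v) = (12/17, 0, 8/17, 8/17).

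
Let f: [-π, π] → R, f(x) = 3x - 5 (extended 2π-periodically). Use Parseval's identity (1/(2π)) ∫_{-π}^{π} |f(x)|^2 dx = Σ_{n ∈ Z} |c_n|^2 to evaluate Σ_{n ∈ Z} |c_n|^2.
Σ |c_n|^2 = 3π^2 + 25

Expand and integrate term by term over [-π, π]:
  ∫ (3x)^2 dx = 9·(2π^3/3); ∫ 2·3·(-5)·x dx = 0 (odd integrand); ∫ (-5)^2 dx = 25·2π.
So (1/(2π)) ∫_{-π}^{π} (3x - 5)^2 dx = 9π^2/3 + 25 = 3π^2 + 25.
Parseval ⇒ Σ |c_n|^2 = 3π^2 + 25.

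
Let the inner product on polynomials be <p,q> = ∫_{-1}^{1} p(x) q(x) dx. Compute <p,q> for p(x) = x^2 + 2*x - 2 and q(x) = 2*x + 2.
<p,q> = -4

Expand the product: p(x)·q(x) = 2*x^3 + 6*x^2 - 4.
∫_{-1}^{1} of each monomial x^k gives [2/(k+1) if k even, 0 if k odd]. Integrating term-by-term (or equivalently evaluating the antiderivative F(x) = x^4/2 + 2*x^3 - 4*x at the endpoints):
  F(1) − F(−1) = -3/2 − (5/2) = -4.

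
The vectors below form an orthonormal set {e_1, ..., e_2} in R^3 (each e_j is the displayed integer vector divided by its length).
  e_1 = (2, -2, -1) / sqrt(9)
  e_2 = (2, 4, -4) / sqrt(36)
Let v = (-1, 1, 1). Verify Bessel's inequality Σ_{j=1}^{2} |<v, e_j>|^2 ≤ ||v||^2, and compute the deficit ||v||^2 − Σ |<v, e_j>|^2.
Σ |<v, e_j>|^2 = 26/9; ||v||^2 = 3; deficit = 1/9

Write each e_j = u_j / sqrt(<u_j, u_j>) where u_j is the displayed integer vector. Then <v, e_j> = <v, u_j> / sqrt(<u_j, u_j>), so |<v, e_j>|^2 = <v, u_j>^2 / <u_j, u_j>.
Coefficients: <v, e_1> = -5/sqrt(9), <v, e_2> = -2/sqrt(36).
Square and sum: Σ |<v, e_j>|^2 = 26/9.
Compute ||v||^2 = v·v = 3.
Deficit = 3 − 26/9 = 1/9 ≥ 0, confirming Bessel's inequality. (The deficit equals ||v − Σ <v,e_j> e_j||^2, the squared distance from v to span{e_j}.)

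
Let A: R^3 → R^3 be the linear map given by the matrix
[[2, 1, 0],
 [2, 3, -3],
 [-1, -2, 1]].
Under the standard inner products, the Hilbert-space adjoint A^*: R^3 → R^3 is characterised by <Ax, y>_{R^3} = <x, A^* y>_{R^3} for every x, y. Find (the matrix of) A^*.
A^* = A^T =
[[2, 2, -1],
 [1, 3, -2],
 [0, -3, 1]]

For real matrices with standard dot products, the defining identity <Ax, y> = <x, A^* y> gives (Ax)^T y = x^T (A^*) y, i.e. x^T A^T y = x^T (A^*) y. Since this holds for all x, y, we must have A^* = A^T. Therefore
A^* =
[[2, 2, -1],
 [1, 3, -2],
 [0, -3, 1]].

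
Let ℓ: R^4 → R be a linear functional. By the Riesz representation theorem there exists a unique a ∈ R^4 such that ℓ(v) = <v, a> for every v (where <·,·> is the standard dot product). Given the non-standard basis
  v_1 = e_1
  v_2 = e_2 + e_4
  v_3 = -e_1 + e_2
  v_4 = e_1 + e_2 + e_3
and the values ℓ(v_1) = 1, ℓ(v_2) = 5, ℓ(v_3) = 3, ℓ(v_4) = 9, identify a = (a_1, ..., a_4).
a = (1, 4, 4, 1)

Write a = (a_1, ..., a_4) in the standard basis. For each basis vector v_i, ℓ(v_i) = <v_i, a> is a linear equation in the a_j's. Collect the n equations into a matrix system V a = ℓ, where row i of V is v_i (expressed in the standard basis). Since V is invertible (lower-triangular with 1s on the diagonal, up to permutation), solve by back-substitution:
  V =
[[1, 0, 0, 0],
 [0, 1, 0, 1],
 [-1, 1, 0, 0],
 [1, 1, 1, 0]]
  V a = (1, 5, 3, 9)
Solving gives a = (1, 4, 4, 1).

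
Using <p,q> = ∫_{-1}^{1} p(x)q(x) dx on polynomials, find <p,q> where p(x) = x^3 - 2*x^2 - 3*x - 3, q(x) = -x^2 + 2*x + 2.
<p,q> = -226/15

Expand the product: p(x)·q(x) = -x^5 + 4*x^4 + x^3 - 7*x^2 - 12*x - 6.
∫_{-1}^{1} of each monomial x^k gives [2/(k+1) if k even, 0 if k odd]. Integrating term-by-term (or equivalently evaluating the antiderivative F(x) = -x^6/6 + 4*x^5/5 + x^4/4 - 7*x^3/3 - 6*x^2 - 6*x at the endpoints):
  F(1) − F(−1) = -269/20 − (97/60) = -226/15.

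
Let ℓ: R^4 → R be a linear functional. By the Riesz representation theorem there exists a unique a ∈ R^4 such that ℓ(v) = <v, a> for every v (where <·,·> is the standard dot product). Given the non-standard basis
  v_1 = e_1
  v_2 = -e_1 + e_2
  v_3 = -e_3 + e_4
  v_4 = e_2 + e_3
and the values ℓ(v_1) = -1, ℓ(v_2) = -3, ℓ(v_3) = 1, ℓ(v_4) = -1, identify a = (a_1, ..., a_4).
a = (-1, -4, 3, 4)

Write a = (a_1, ..., a_4) in the standard basis. For each basis vector v_i, ℓ(v_i) = <v_i, a> is a linear equation in the a_j's. Collect the n equations into a matrix system V a = ℓ, where row i of V is v_i (expressed in the standard basis). Since V is invertible (lower-triangular with 1s on the diagonal, up to permutation), solve by back-substitution:
  V =
[[1, 0, 0, 0],
 [-1, 1, 0, 0],
 [0, 0, -1, 1],
 [0, 1, 1, 0]]
  V a = (-1, -3, 1, -1)
Solving gives a = (-1, -4, 3, 4).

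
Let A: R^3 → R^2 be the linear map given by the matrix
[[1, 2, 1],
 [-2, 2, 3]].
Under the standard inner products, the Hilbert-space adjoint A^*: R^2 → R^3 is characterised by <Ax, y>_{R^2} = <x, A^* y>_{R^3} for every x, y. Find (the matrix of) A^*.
A^* = A^T =
[[1, -2],
 [2, 2],
 [1, 3]]

For real matrices with standard dot products, the defining identity <Ax, y> = <x, A^* y> gives (Ax)^T y = x^T (A^*) y, i.e. x^T A^T y = x^T (A^*) y. Since this holds for all x, y, we must have A^* = A^T. Therefore
A^* =
[[1, -2],
 [2, 2],
 [1, 3]].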